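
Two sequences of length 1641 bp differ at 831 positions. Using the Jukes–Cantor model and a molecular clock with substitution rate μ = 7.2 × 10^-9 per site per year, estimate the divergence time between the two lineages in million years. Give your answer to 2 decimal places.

58.57

p = 831/1641 ≈ 0.506399.
d = −(3/4) ln(1 − 4p/3) = −0.75 ln(1 − 0.675199) = −0.75 ln(0.324801)
  = −0.75 × (-1.124543) = 0.843407 substitutions/site.
Under a molecular clock d = 2μt, so t = d/(2μ) = 0.843407 / (2 × 7.2 × 10^-9) = 58.57 million years.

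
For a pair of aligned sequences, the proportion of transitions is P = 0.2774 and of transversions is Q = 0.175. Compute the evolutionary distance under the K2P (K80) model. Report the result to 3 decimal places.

Under the Kimura two-parameter model, d = −½ ln(1 − 2P − Q) − ¼ ln(1 − 2Q).
1 − 2P − Q = 0.2702, giving −½ ln(0.2702) = 0.654296.
1 − 2Q = 0.65, giving −¼ ln(0.65) = 0.107696.
d = 0.654296 + 0.107696 = 0.761992.

0.762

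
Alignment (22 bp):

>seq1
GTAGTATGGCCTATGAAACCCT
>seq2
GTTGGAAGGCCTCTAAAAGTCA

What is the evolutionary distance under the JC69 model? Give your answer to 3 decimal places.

0.497

The sequences differ at 8 of 22 sites (3, 5, 7, 13, 15, 19, 20, 22), so p = 8/22 ≈ 0.363636.
d = −(3/4) ln(1 − 4p/3) = −0.75 ln(1 − 0.484848) = −0.75 ln(0.515152)
  = −0.75 × (-0.663293) = 0.497470 substitutions/site.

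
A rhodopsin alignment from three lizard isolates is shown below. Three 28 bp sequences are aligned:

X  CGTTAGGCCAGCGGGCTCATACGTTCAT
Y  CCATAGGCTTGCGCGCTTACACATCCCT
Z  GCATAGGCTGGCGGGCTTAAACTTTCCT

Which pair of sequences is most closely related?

X–Y: 10/28 differ, p = 0.357, d = 0.485.
X–Z: 9/28 differ, p = 0.321, d = 0.420.
Y–Z: 6/28 differ, p = 0.214, d = 0.252.
The smallest distance is between Y and Z.

Y and Z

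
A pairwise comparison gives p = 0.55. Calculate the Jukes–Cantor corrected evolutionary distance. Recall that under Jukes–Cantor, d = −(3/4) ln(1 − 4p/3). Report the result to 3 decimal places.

0.991

d = −(3/4) ln(1 − 4p/3) = −0.75 ln(1 − 0.733333) = −0.75 ln(0.266667)
  = −0.75 × (-1.321755) = 0.991316 substitutions/site.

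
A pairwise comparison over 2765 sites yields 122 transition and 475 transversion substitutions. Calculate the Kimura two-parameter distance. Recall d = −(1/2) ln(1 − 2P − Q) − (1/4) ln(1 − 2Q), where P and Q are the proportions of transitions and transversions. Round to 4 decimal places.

0.2558

P = 122/2765 ≈ 0.044123 and Q = 475/2765 ≈ 0.17179.
Under the Kimura two-parameter model, d = −½ ln(1 − 2P − Q) − ¼ ln(1 − 2Q).
1 − 2P − Q = 0.739964, giving −½ ln(0.739964) = 0.150577.
1 − 2Q = 0.65642, giving −¼ ln(0.65642) = 0.105239.
d = 0.150577 + 0.105239 = 0.255816.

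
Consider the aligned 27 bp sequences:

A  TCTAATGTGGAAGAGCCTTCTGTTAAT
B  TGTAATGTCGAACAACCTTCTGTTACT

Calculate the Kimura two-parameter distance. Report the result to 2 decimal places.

Of 27 sites, 1 differences are transitions and 4 are transversions, so P = 1/27 ≈ 0.037037 and Q = 4/27 ≈ 0.148148.
Under the Kimura two-parameter model, d = −½ ln(1 − 2P − Q) − ¼ ln(1 − 2Q).
1 − 2P − Q = 0.777778, giving −½ ln(0.777778) = 0.125657.
1 − 2Q = 0.703704, giving −¼ ln(0.703704) = 0.087849.
d = 0.125657 + 0.087849 = 0.213506.

0.21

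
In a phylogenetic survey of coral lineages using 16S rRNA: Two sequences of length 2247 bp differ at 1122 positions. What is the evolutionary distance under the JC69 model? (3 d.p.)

0.822

p = 1122/2247 ≈ 0.499332.
d = −(3/4) ln(1 − 4p/3) = −0.75 ln(1 − 0.665776) = −0.75 ln(0.334224)
  = −0.75 × (-1.095944) = 0.821958 substitutions/site.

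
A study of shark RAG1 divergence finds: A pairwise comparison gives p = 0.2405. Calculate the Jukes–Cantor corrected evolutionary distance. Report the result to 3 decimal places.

d = −(3/4) ln(1 − 4p/3) = −0.75 ln(1 − 0.320667) = −0.75 ln(0.679333)
  = −0.75 × (-0.386644) = 0.289983 substitutions/site.

0.290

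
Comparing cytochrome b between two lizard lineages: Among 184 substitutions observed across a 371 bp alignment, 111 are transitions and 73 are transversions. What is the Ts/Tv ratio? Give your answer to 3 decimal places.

1.521

R = 111/73 = 1.520547… ≈ 1.521 (to 3 d.p.).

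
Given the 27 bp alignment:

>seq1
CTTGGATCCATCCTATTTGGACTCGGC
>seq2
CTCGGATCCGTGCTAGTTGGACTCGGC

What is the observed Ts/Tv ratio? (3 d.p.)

1.000

Transitions are A↔G and C↔T; transversions are all other mismatches.
Transitions: 2. Transversions: 2.
R = 2/2 = 1.000.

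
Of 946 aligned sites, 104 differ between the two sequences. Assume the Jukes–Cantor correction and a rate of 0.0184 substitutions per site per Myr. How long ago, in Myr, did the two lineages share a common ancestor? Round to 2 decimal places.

p = 104/946 ≈ 0.109937.
d = −(3/4) ln(1 − 4p/3) = −0.75 ln(1 − 0.146583) = −0.75 ln(0.853417)
  = −0.75 × (-0.158507) = 0.118880 substitutions/site.
Under a molecular clock d = 2μt, so t = d/(2μ) = 0.118880 / (2 × 0.0184) = 3.23 Myr.

3.23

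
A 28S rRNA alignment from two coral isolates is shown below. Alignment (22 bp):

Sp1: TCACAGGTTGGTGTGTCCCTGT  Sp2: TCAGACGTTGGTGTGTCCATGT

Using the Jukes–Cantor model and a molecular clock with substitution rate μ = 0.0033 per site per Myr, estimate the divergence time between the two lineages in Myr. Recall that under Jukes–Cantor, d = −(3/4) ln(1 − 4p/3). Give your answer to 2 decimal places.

22.80

The sequences differ at 3 of 22 sites (4, 6, 19), so p = 3/22 ≈ 0.136364.
d = −(3/4) ln(1 − 4p/3) = −0.75 ln(1 − 0.181819) = −0.75 ln(0.818181)
  = −0.75 × (-0.200672) = 0.150504 substitutions/site.
Under a molecular clock d = 2μt, so t = d/(2μ) = 0.150504 / (2 × 0.0033) = 22.80 Myr.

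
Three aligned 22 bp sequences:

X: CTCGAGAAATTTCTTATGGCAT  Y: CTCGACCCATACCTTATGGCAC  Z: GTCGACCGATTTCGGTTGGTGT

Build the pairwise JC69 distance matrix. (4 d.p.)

d(X,Y) = 0.3390, d(X,Z) = 0.5913, d(Y,Z) = 0.6987

X–Y: 6/22 sites differ → p ≈ 0.272727, d = −0.75 ln(1 − 0.363636) = 0.338988 ≈ 0.3390.
X–Z: 9/22 sites differ → p ≈ 0.409091, d = −0.75 ln(1 − 0.545455) = 0.591344 ≈ 0.5913.
Y–Z: 10/22 sites differ → p ≈ 0.454545, d = −0.75 ln(1 − 0.60606) = 0.698667 ≈ 0.6987.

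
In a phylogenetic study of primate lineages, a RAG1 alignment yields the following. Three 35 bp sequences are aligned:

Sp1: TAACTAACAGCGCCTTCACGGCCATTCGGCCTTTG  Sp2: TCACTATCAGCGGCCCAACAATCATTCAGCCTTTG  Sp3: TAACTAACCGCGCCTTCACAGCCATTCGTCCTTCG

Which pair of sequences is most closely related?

Sp1 and Sp3

Sp1–Sp2: 10/35 differ, p = 0.286, d = 0.360.
Sp1–Sp3: 4/35 differ, p = 0.114, d = 0.124.
Sp2–Sp3: 12/35 differ, p = 0.343, d = 0.458.
The smallest distance is between Sp1 and Sp3.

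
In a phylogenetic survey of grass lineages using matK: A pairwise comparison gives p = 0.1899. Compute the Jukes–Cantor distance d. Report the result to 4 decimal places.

0.2190

d = −(3/4) ln(1 − 4p/3) = −0.75 ln(1 − 0.2532) = −0.75 ln(0.7468)
  = −0.75 × (-0.291958) = 0.218969 substitutions/site.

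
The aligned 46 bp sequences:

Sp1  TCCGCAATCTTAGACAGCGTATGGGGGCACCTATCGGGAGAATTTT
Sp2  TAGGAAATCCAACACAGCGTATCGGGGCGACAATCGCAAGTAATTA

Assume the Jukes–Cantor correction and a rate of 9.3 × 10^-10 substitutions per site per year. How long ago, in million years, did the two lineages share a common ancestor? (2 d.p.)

230.06

The sequences differ at 15 of 46 sites, so p = 15/46 ≈ 0.326087.
d = −(3/4) ln(1 − 4p/3) = −0.75 ln(1 − 0.434783) = −0.75 ln(0.565217)
  = −0.75 × (-0.570546) = 0.427910 substitutions/site.
Under a molecular clock d = 2μt, so t = d/(2μ) = 0.427910 / (2 × 9.3 × 10^-10) = 230.06 million years.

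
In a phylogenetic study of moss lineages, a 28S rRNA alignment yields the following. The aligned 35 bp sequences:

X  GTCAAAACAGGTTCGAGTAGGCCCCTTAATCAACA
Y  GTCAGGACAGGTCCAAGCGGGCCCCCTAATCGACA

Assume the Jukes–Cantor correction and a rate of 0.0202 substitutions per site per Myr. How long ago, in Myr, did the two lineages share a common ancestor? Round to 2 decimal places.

The sequences differ at 8 of 35 sites (5, 6, 13, 15, 18, 19, 26, 32), so p = 8/35 ≈ 0.228571.
d = −(3/4) ln(1 − 4p/3) = −0.75 ln(1 − 0.304761) = −0.75 ln(0.695239)
  = −0.75 × (-0.363500) = 0.272625 substitutions/site.
Under a molecular clock d = 2μt, so t = d/(2μ) = 0.272625 / (2 × 0.0202) = 6.75 Myr.

6.75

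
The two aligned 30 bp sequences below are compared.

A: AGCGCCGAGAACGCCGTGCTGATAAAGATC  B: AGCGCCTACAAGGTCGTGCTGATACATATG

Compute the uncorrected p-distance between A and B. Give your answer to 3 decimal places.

0.233

The sequences differ at 7 of 30 positions (sites 7, 9, 12, 14, 25, 27, 30).
p = 7/30 = 0.233333… ≈ 0.233 (to 3 d.p.).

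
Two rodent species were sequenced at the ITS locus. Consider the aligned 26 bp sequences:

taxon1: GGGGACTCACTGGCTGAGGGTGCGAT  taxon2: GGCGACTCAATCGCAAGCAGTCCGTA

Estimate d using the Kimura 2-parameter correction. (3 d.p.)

Of 26 sites, 3 differences are transitions and 8 are transversions, so P = 3/26 ≈ 0.115385 and Q = 8/26 ≈ 0.307692.
Under the Kimura two-parameter model, d = −½ ln(1 − 2P − Q) − ¼ ln(1 − 2Q).
1 − 2P − Q = 0.461538, giving −½ ln(0.461538) = 0.386595.
1 − 2Q = 0.384616, giving −¼ ln(0.384616) = 0.238877.
d = 0.386595 + 0.238877 = 0.625472.

0.625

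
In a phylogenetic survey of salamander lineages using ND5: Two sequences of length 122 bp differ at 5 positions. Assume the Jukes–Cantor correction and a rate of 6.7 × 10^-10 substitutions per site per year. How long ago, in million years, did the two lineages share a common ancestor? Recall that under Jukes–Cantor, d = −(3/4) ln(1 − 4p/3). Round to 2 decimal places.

p = 5/122 ≈ 0.040984.
d = −(3/4) ln(1 − 4p/3) = −0.75 ln(1 − 0.054645) = −0.75 ln(0.945355)
  = −0.75 × (-0.056195) = 0.042146 substitutions/site.
Under a molecular clock d = 2μt, so t = d/(2μ) = 0.042146 / (2 × 6.7 × 10^-10) = 31.45 million years.

31.45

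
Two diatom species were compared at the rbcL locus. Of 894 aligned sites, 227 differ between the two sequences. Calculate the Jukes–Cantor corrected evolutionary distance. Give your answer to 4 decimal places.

p = 227/894 ≈ 0.253915.
d = −(3/4) ln(1 − 4p/3) = −0.75 ln(1 − 0.338553) = −0.75 ln(0.661447)
  = −0.75 × (-0.413325) = 0.309994 substitutions/site.

0.3100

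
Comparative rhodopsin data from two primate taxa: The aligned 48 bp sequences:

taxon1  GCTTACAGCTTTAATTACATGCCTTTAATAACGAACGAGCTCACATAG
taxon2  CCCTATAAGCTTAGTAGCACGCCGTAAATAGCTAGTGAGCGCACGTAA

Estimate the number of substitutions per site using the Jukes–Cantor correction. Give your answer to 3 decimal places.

0.563

The sequences differ at 19 of 48 sites, so p = 19/48 ≈ 0.395833.
d = −(3/4) ln(1 − 4p/3) = −0.75 ln(1 − 0.527777) = −0.75 ln(0.472223)
  = −0.75 × (-0.750304) = 0.562728 substitutions/site.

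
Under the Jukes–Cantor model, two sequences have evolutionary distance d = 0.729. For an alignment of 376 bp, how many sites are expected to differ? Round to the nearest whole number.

175

Invert JC69: p = (3/4)(1 − e^(−4d/3)) = 0.75 × (1 − e^(-0.972)) = 0.75 × (1 − 0.378326) = 0.466256.
Expected differing sites = pL ≈ 0.466256 × 376 = 175.312256 ≈ 175.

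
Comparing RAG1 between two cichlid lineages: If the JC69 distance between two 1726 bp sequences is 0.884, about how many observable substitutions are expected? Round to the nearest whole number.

896

Invert JC69: p = (3/4)(1 − e^(−4d/3)) = 0.75 × (1 − e^(-1.178667)) = 0.75 × (1 − 0.307689) = 0.519233.
Expected differing sites = pL ≈ 0.519233 × 1726 = 896.196158 ≈ 896.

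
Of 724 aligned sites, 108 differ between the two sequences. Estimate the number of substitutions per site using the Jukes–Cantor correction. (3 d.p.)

p = 108/724 ≈ 0.149171.
d = −(3/4) ln(1 − 4p/3) = −0.75 ln(1 − 0.198895) = −0.75 ln(0.801105)
  = −0.75 × (-0.221763) = 0.166322 substitutions/site.

0.166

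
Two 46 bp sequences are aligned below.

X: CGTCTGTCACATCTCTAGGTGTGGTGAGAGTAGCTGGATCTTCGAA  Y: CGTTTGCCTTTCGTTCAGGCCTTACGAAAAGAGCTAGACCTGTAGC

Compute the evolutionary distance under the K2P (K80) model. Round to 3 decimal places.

1.125

Of 46 sites, 16 differences are transitions and 8 are transversions, so P = 16/46 ≈ 0.347826 and Q = 8/46 ≈ 0.173913.
Under the Kimura two-parameter model, d = −½ ln(1 − 2P − Q) − ¼ ln(1 − 2Q).
1 − 2P − Q = 0.130435, giving −½ ln(0.130435) = 1.018440.
1 − 2Q = 0.652174, giving −¼ ln(0.652174) = 0.106861.
d = 1.018440 + 0.106861 = 1.125301.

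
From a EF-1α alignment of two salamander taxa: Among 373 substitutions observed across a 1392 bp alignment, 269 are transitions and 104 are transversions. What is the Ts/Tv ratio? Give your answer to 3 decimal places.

2.587

R = 269/104 = 2.586538… ≈ 2.587 (to 3 d.p.).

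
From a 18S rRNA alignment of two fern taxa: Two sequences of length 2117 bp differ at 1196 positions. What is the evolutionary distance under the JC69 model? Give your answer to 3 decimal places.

p = 1196/2117 ≈ 0.56495.
d = −(3/4) ln(1 − 4p/3) = −0.75 ln(1 − 0.753267) = −0.75 ln(0.246733)
  = −0.75 × (-1.399448) = 1.049586 substitutions/site.

1.050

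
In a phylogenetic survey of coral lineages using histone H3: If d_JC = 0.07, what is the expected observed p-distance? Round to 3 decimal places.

p = (3/4)(1 − e^(−4d/3)) = 0.75 × (1 − e^(-0.093333)) = 0.75 × (1 − 0.910890) = 0.066833.

0.067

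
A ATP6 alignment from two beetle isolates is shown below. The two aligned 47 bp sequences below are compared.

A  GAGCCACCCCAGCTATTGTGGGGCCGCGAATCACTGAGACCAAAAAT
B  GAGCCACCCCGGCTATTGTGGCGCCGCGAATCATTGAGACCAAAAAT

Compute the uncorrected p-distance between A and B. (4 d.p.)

0.0638

The sequences differ at 3 of 47 positions (sites 11, 22, 34).
p = 3/47 = 0.063829… ≈ 0.0638 (to 4 d.p.).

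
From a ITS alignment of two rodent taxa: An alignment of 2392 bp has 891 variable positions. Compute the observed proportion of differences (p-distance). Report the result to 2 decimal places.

0.37

p = 891/2392 = 0.372491… ≈ 0.37 (to 2 d.p.).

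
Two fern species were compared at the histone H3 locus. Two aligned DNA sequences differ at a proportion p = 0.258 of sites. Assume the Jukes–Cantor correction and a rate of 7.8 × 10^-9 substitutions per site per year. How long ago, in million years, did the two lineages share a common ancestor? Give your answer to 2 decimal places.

d = −(3/4) ln(1 − 4p/3) = −0.75 ln(1 − 0.344) = −0.75 ln(0.656)
  = −0.75 × (-0.421594) = 0.316196 substitutions/site.
Under a molecular clock d = 2μt, so t = d/(2μ) = 0.316196 / (2 × 7.8 × 10^-9) = 20.27 million years.

20.27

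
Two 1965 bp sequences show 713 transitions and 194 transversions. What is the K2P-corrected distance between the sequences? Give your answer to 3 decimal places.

P = 713/1965 ≈ 0.36285 and Q = 194/1965 ≈ 0.098728.
Under the Kimura two-parameter model, d = −½ ln(1 − 2P − Q) − ¼ ln(1 − 2Q).
1 − 2P − Q = 0.175572, giving −½ ln(0.175572) = 0.869853.
1 − 2Q = 0.802544, giving −¼ ln(0.802544) = 0.054992.
d = 0.869853 + 0.054992 = 0.924845.

0.925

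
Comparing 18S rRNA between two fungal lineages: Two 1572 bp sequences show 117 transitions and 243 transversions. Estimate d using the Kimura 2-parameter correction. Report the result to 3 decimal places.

P = 117/1572 ≈ 0.074427 and Q = 243/1572 ≈ 0.15458.
Under the Kimura two-parameter model, d = −½ ln(1 − 2P − Q) − ¼ ln(1 − 2Q).
1 − 2P − Q = 0.696566, giving −½ ln(0.696566) = 0.180796.
1 − 2Q = 0.69084, giving −¼ ln(0.69084) = 0.092462.
d = 0.180796 + 0.092462 = 0.273258.

0.273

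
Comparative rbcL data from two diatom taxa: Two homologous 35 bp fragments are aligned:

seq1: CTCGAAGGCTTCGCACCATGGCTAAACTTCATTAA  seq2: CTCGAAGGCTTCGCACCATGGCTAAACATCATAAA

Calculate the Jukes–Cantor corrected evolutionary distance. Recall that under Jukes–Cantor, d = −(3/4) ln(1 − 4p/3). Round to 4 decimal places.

The sequences differ at 2 of 35 sites (28, 33), so p = 2/35 ≈ 0.057143.
d = −(3/4) ln(1 − 4p/3) = −0.75 ln(1 − 0.076191) = −0.75 ln(0.923809)
  = −0.75 × (-0.079250) = 0.059438 substitutions/site.

0.0594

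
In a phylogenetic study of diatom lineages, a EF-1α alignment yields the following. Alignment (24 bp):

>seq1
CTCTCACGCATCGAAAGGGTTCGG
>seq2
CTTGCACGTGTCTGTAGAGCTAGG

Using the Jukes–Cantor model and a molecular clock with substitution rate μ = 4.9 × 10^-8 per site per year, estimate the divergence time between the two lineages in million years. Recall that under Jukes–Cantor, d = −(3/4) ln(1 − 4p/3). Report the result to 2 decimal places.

6.21

The sequences differ at 10 of 24 sites (3, 4, 9, 10, 13, 14, 15, 18, 20, 22), so p = 10/24 ≈ 0.416667.
d = −(3/4) ln(1 − 4p/3) = −0.75 ln(1 − 0.555556) = −0.75 ln(0.444444)
  = −0.75 × (-0.810931) = 0.608198 substitutions/site.
Under a molecular clock d = 2μt, so t = d/(2μ) = 0.608198 / (2 × 4.9 × 10^-8) = 6.21 million years.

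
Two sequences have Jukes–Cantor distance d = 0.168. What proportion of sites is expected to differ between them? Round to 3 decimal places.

0.151

p = (3/4)(1 − e^(−4d/3)) = 0.75 × (1 − e^(-0.224)) = 0.75 × (1 − 0.799315) = 0.150514.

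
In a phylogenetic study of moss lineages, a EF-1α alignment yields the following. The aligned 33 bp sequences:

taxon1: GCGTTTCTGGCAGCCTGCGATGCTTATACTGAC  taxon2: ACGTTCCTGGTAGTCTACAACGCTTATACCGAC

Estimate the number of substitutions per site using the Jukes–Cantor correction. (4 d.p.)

The sequences differ at 8 of 33 sites (1, 6, 11, 14, 17, 19, 21, 30), so p = 8/33 ≈ 0.242424.
d = −(3/4) ln(1 − 4p/3) = −0.75 ln(1 − 0.323232) = −0.75 ln(0.676768)
  = −0.75 × (-0.390427) = 0.292820 substitutions/site.

0.2928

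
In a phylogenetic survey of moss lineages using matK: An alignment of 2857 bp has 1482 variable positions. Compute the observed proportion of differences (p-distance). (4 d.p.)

p = 1482/2857 = 0.518725… ≈ 0.5187 (to 4 d.p.).

0.5187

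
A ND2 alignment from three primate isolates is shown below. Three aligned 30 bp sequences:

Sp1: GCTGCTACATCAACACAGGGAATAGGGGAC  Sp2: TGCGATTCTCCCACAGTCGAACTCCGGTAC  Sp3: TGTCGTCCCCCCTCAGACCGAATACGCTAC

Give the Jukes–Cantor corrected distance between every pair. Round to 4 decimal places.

d(Sp1,Sp2) = 0.9313, d(Sp1,Sp3) = 0.8240, d(Sp2,Sp3) = 0.5716

Sp1–Sp2: 16/30 sites differ → p ≈ 0.533333, d = −0.75 ln(1 − 0.711111) = 0.931285 ≈ 0.9313.
Sp1–Sp3: 15/30 sites differ → p = 0.5, d = −0.75 ln(1 − 0.666667) = 0.823960 ≈ 0.8240.
Sp2–Sp3: 12/30 sites differ → p = 0.4, d = −0.75 ln(1 − 0.533333) = 0.571605 ≈ 0.5716.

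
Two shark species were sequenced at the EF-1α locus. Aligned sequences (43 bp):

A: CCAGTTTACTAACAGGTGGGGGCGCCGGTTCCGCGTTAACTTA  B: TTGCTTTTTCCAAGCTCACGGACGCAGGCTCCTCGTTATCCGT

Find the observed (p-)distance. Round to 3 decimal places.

The sequences differ at 23 of 43 positions.
p = 23/43 = 0.534883… ≈ 0.535 (to 3 d.p.).

0.535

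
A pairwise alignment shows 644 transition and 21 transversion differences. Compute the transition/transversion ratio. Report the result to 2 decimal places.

R = 644/21 = 30.666666… ≈ 30.67 (to 2 d.p.).

30.67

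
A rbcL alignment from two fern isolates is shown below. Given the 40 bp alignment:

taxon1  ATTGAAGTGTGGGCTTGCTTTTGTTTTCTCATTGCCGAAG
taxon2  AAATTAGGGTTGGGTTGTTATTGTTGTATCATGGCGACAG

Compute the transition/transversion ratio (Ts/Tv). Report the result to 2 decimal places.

0.15

Transitions are A↔G and C↔T; transversions are all other mismatches.
Transitions: 2. Transversions: 13.
R = 2/13 = 0.153846… ≈ 0.15 (to 2 d.p.).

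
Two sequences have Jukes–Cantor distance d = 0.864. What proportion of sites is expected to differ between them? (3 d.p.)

0.513

p = (3/4)(1 − e^(−4d/3)) = 0.75 × (1 − e^(-1.152)) = 0.75 × (1 − 0.316004) = 0.512997.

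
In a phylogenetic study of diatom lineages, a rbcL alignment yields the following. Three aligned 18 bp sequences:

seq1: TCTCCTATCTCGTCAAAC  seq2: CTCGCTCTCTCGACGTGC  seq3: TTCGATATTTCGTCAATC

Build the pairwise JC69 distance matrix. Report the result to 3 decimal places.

d(seq1,seq2) = 0.824, d(seq1,seq3) = 0.441, d(seq2,seq3) = 0.673

seq1–seq2: 9/18 sites differ → p = 0.5, d = −0.75 ln(1 − 0.666667) = 0.823960 ≈ 0.824.
seq1–seq3: 6/18 sites differ → p ≈ 0.333333, d = −0.75 ln(1 − 0.444444) = 0.440839 ≈ 0.441.
seq2–seq3: 8/18 sites differ → p ≈ 0.444444, d = −0.75 ln(1 − 0.592592) = 0.673455 ≈ 0.673.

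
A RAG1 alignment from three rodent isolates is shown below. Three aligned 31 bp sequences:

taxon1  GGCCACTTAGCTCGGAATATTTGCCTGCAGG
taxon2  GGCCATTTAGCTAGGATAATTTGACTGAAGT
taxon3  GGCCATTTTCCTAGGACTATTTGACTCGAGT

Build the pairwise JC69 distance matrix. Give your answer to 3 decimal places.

taxon1–taxon2: 7/31 sites differ → p ≈ 0.225806, d = −0.75 ln(1 − 0.301075) = 0.268659 ≈ 0.269.
taxon1–taxon3: 9/31 sites differ → p ≈ 0.290323, d = −0.75 ln(1 − 0.387097) = 0.367161 ≈ 0.367.
taxon2–taxon3: 6/31 sites differ → p ≈ 0.193548, d = −0.75 ln(1 − 0.258064) = 0.223869 ≈ 0.224.

d(taxon1,taxon2) = 0.269, d(taxon1,taxon3) = 0.367, d(taxon2,taxon3) = 0.224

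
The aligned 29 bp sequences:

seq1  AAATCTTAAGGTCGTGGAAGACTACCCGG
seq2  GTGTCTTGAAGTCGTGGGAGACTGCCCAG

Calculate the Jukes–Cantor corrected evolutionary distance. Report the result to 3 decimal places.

0.344

The sequences differ at 8 of 29 sites (1, 2, 3, 8, 10, 18, 24, 28), so p = 8/29 ≈ 0.275862.
d = −(3/4) ln(1 − 4p/3) = −0.75 ln(1 − 0.367816) = −0.75 ln(0.632184)
  = −0.75 × (-0.458575) = 0.343931 substitutions/site.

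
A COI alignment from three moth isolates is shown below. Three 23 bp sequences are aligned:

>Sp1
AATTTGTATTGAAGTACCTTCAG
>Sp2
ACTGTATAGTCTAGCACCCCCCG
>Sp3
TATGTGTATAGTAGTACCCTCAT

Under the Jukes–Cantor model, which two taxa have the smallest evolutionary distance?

Sp1–Sp2: 10/23 differ, p = 0.435, d = 0.650.
Sp1–Sp3: 6/23 differ, p = 0.261, d = 0.321.
Sp2–Sp3: 10/23 differ, p = 0.435, d = 0.650.
The smallest distance is between Sp1 and Sp3.

Sp1 and Sp3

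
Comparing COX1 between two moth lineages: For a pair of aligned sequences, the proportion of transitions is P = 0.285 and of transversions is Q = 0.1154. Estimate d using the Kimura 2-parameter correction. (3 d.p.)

Under the Kimura two-parameter model, d = −½ ln(1 − 2P − Q) − ¼ ln(1 − 2Q).
1 − 2P − Q = 0.3146, giving −½ ln(0.3146) = 0.578227.
1 − 2Q = 0.7692, giving −¼ ln(0.7692) = 0.065601.
d = 0.578227 + 0.065601 = 0.643828.

0.644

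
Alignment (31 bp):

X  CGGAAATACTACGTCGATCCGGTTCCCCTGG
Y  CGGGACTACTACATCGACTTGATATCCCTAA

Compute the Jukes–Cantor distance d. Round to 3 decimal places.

0.481

The sequences differ at 11 of 31 sites, so p = 11/31 ≈ 0.354839.
d = −(3/4) ln(1 − 4p/3) = −0.75 ln(1 − 0.473119) = −0.75 ln(0.526881)
  = −0.75 × (-0.640781) = 0.480586 substitutions/site.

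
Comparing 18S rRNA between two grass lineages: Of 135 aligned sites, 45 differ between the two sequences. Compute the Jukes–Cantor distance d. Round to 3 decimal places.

0.441

p = 45/135 ≈ 0.333333.
d = −(3/4) ln(1 − 4p/3) = −0.75 ln(1 − 0.444444) = −0.75 ln(0.555556)
  = −0.75 × (-0.587786) = 0.440840 substitutions/site.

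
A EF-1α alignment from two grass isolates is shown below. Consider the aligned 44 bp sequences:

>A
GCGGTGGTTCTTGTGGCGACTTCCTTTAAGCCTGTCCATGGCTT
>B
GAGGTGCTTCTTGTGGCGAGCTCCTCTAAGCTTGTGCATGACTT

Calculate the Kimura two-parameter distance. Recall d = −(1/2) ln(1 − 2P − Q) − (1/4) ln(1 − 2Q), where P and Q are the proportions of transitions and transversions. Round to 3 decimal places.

Of 44 sites, 4 differences are transitions and 4 are transversions, so P = 4/44 ≈ 0.090909 and Q = 4/44 ≈ 0.090909.
Under the Kimura two-parameter model, d = −½ ln(1 − 2P − Q) − ¼ ln(1 − 2Q).
1 − 2P − Q = 0.727273, giving −½ ln(0.727273) = 0.159227.
1 − 2Q = 0.818182, giving −¼ ln(0.818182) = 0.050168.
d = 0.159227 + 0.050168 = 0.209395.

0.209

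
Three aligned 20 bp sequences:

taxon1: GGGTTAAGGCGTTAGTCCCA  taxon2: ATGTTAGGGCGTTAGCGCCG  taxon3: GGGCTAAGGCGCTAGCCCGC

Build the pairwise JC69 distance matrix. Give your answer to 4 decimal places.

d(taxon1,taxon2) = 0.3831, d(taxon1,taxon3) = 0.3041, d(taxon2,taxon3) = 0.5716

taxon1–taxon2: 6/20 sites differ → p = 0.3, d = −0.75 ln(1 − 0.4) = 0.383119 ≈ 0.3831.
taxon1–taxon3: 5/20 sites differ → p = 0.25, d = −0.75 ln(1 − 0.333333) = 0.304098 ≈ 0.3041.
taxon2–taxon3: 8/20 sites differ → p = 0.4, d = −0.75 ln(1 − 0.533333) = 0.571605 ≈ 0.5716.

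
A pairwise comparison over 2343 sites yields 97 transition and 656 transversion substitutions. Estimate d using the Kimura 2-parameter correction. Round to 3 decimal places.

0.431

P = 97/2343 ≈ 0.0414 and Q = 656/2343 ≈ 0.279983.
Under the Kimura two-parameter model, d = −½ ln(1 − 2P − Q) − ¼ ln(1 − 2Q).
1 − 2P − Q = 0.637217, giving −½ ln(0.637217) = 0.225323.
1 − 2Q = 0.440034, giving −¼ ln(0.440034) = 0.205226.
d = 0.225323 + 0.205226 = 0.430549.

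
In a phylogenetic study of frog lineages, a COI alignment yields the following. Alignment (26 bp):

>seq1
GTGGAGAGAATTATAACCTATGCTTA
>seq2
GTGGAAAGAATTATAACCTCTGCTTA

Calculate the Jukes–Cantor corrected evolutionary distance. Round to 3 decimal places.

The sequences differ at 2 of 26 sites (6, 20), so p = 2/26 ≈ 0.076923.
d = −(3/4) ln(1 − 4p/3) = −0.75 ln(1 − 0.102564) = −0.75 ln(0.897436)
  = −0.75 × (-0.108213) = 0.081160 substitutions/site.

0.081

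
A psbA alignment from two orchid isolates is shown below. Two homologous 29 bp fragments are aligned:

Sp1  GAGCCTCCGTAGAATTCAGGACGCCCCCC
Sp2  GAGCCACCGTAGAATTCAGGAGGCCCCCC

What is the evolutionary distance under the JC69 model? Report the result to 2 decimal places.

The sequences differ at 2 of 29 sites (6, 22), so p = 2/29 ≈ 0.068966.
d = −(3/4) ln(1 − 4p/3) = −0.75 ln(1 − 0.091955) = −0.75 ln(0.908045)
  = −0.75 × (-0.096461) = 0.072346 substitutions/site.

0.07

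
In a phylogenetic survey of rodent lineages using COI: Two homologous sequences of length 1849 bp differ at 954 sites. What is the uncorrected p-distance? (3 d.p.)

0.516

p = 954/1849 = 0.515954… ≈ 0.516 (to 3 d.p.).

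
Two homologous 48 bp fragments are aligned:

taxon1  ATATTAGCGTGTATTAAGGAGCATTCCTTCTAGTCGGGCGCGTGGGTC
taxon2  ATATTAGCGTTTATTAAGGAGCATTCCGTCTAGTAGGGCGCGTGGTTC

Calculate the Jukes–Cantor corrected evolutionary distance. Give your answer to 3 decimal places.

0.088

The sequences differ at 4 of 48 sites (11, 28, 35, 46), so p = 4/48 ≈ 0.083333.
d = −(3/4) ln(1 − 4p/3) = −0.75 ln(1 − 0.111111) = −0.75 ln(0.888889)
  = −0.75 × (-0.117783) = 0.088337 substitutions/site.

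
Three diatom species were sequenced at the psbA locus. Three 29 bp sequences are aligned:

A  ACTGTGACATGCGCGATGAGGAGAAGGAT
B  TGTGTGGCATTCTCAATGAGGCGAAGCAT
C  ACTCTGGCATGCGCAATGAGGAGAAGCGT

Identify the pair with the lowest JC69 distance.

A and C

A–B: 8/29 differ, p = 0.276, d = 0.344.
A–C: 5/29 differ, p = 0.172, d = 0.196.
B–C: 7/29 differ, p = 0.241, d = 0.291.
The smallest distance is between A and C.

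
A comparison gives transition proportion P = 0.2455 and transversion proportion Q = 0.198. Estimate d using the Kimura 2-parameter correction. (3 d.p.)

Under the Kimura two-parameter model, d = −½ ln(1 − 2P − Q) − ¼ ln(1 − 2Q).
1 − 2P − Q = 0.311, giving −½ ln(0.311) = 0.583981.
1 − 2Q = 0.604, giving −¼ ln(0.604) = 0.126045.
d = 0.583981 + 0.126045 = 0.710026.

0.710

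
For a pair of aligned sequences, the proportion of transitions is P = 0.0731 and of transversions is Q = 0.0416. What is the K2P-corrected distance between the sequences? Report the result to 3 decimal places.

Under the Kimura two-parameter model, d = −½ ln(1 − 2P − Q) − ¼ ln(1 − 2Q).
1 − 2P − Q = 0.8122, giving −½ ln(0.8122) = 0.104004.
1 − 2Q = 0.9168, giving −¼ ln(0.9168) = 0.021716.
d = 0.104004 + 0.021716 = 0.125720.

0.126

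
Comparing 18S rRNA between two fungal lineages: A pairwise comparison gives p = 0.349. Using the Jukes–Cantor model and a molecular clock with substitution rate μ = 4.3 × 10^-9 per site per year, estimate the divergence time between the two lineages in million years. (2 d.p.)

d = −(3/4) ln(1 − 4p/3) = −0.75 ln(1 − 0.465333) = −0.75 ln(0.534667)
  = −0.75 × (-0.626111) = 0.469583 substitutions/site.
Under a molecular clock d = 2μt, so t = d/(2μ) = 0.469583 / (2 × 4.3 × 10^-9) = 54.60 million years.

54.60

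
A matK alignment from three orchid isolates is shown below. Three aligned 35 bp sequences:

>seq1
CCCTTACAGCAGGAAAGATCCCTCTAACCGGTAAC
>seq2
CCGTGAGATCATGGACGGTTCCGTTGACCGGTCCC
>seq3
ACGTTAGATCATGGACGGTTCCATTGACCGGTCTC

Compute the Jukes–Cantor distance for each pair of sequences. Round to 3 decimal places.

seq1–seq2: 14/35 sites differ → p = 0.4, d = −0.75 ln(1 − 0.533333) = 0.571605 ≈ 0.572.
seq1–seq3: 14/35 sites differ → p = 0.4, d = −0.75 ln(1 − 0.533333) = 0.571605 ≈ 0.572.
seq2–seq3: 4/35 sites differ → p ≈ 0.114286, d = −0.75 ln(1 − 0.152381) = 0.123993 ≈ 0.124.

d(seq1,seq2) = 0.572, d(seq1,seq3) = 0.572, d(seq2,seq3) = 0.124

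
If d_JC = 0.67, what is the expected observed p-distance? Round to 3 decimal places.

p = (3/4)(1 − e^(−4d/3)) = 0.75 × (1 − e^(-0.893333)) = 0.75 × (1 − 0.409289) = 0.443033.

0.443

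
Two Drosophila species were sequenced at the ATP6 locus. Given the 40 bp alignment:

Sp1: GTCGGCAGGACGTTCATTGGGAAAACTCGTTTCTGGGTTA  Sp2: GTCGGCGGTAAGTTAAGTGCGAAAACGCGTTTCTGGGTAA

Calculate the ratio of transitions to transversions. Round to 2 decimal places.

0.14

Transitions are A↔G and C↔T; transversions are all other mismatches.
Transitions: 1. Transversions: 7.
R = 1/7 = 0.142857… ≈ 0.14 (to 2 d.p.).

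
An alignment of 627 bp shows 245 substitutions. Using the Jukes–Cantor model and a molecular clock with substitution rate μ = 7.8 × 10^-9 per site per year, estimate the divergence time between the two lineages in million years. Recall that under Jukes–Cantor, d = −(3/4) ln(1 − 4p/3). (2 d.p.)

35.39

p = 245/627 ≈ 0.39075.
d = −(3/4) ln(1 − 4p/3) = −0.75 ln(1 − 0.521) = −0.75 ln(0.479)
  = −0.75 × (-0.736055) = 0.552041 substitutions/site.
Under a molecular clock d = 2μt, so t = d/(2μ) = 0.552041 / (2 × 7.8 × 10^-9) = 35.39 million years.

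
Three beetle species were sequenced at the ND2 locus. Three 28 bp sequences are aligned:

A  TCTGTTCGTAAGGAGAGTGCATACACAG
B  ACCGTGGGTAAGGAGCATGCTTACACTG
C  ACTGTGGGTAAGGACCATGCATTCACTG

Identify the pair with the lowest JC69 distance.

A–B: 8/28 differ, p = 0.286, d = 0.360.
A–C: 8/28 differ, p = 0.286, d = 0.360.
B–C: 4/28 differ, p = 0.143, d = 0.158.
The smallest distance is between B and C.

B and C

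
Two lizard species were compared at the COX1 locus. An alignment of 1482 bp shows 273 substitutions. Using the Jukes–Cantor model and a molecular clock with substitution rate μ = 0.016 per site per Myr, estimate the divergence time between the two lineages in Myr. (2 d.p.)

6.61

p = 273/1482 ≈ 0.184211.
d = −(3/4) ln(1 − 4p/3) = −0.75 ln(1 − 0.245615) = −0.75 ln(0.754385)
  = −0.75 × (-0.281852) = 0.211389 substitutions/site.
Under a molecular clock d = 2μt, so t = d/(2μ) = 0.211389 / (2 × 0.016) = 6.61 Myr.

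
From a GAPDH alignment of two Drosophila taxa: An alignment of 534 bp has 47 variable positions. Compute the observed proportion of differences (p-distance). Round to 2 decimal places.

p = 47/534 = 0.088014… ≈ 0.09 (to 2 d.p.).

0.09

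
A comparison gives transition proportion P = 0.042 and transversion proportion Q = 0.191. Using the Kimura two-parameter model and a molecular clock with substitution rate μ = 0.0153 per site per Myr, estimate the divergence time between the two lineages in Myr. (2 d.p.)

Under the Kimura two-parameter model, d = −½ ln(1 − 2P − Q) − ¼ ln(1 − 2Q).
1 − 2P − Q = 0.725, giving −½ ln(0.725) = 0.160792.
1 − 2Q = 0.618, giving −¼ ln(0.618) = 0.120317.
d = 0.160792 + 0.120317 = 0.281109.
Under a molecular clock d = 2μt, so t = d/(2μ) = 0.281109 / (2 × 0.0153) = 9.19 Myr.

9.19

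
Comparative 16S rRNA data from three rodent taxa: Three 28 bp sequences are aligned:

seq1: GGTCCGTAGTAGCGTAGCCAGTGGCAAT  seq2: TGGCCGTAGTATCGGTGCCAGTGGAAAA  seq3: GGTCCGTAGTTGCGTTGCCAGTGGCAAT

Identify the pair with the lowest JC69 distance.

seq1–seq2: 7/28 differ, p = 0.250, d = 0.304.
seq1–seq3: 2/28 differ, p = 0.071, d = 0.075.
seq2–seq3: 7/28 differ, p = 0.250, d = 0.304.
The smallest distance is between seq1 and seq3.

seq1 and seq3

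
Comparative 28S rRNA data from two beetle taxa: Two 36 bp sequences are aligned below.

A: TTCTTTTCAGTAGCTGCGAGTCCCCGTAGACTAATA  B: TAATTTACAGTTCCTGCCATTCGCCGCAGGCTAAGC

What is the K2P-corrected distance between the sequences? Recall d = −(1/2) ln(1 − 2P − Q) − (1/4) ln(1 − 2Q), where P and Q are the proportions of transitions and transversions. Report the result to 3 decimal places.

0.449

Of 36 sites, 2 differences are transitions and 10 are transversions, so P = 2/36 ≈ 0.055556 and Q = 10/36 ≈ 0.277778.
Under the Kimura two-parameter model, d = −½ ln(1 − 2P − Q) − ¼ ln(1 − 2Q).
1 − 2P − Q = 0.61111, giving −½ ln(0.61111) = 0.246239.
1 − 2Q = 0.444444, giving −¼ ln(0.444444) = 0.202733.
d = 0.246239 + 0.202733 = 0.448972.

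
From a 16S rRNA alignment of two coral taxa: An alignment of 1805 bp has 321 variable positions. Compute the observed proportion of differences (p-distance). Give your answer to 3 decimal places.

p = 321/1805 = 0.177839… ≈ 0.178 (to 3 d.p.).

0.178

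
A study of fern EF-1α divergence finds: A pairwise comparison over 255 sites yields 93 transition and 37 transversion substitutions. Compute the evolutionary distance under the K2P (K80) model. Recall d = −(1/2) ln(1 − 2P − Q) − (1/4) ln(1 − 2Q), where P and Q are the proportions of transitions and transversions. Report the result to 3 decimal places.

1.123

P = 93/255 ≈ 0.364706 and Q = 37/255 ≈ 0.145098.
Under the Kimura two-parameter model, d = −½ ln(1 − 2P − Q) − ¼ ln(1 − 2Q).
1 − 2P − Q = 0.12549, giving −½ ln(0.12549) = 1.037765.
1 − 2Q = 0.709804, giving −¼ ln(0.709804) = 0.085692.
d = 1.037765 + 0.085692 = 1.123457.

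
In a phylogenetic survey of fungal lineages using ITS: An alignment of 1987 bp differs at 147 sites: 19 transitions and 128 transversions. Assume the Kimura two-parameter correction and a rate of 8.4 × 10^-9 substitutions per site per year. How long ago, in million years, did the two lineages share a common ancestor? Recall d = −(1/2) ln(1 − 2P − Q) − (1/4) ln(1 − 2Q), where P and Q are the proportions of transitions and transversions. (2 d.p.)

4.65

P = 19/1987 ≈ 0.009562 and Q = 128/1987 ≈ 0.064419.
Under the Kimura two-parameter model, d = −½ ln(1 − 2P − Q) − ¼ ln(1 − 2Q).
1 − 2P − Q = 0.916457, giving −½ ln(0.916457) = 0.043620.
1 − 2Q = 0.871162, giving −¼ ln(0.871162) = 0.034482.
d = 0.043620 + 0.034482 = 0.078102.
Under a molecular clock d = 2μt, so t = d/(2μ) = 0.078102 / (2 × 8.4 × 10^-9) = 4.65 million years.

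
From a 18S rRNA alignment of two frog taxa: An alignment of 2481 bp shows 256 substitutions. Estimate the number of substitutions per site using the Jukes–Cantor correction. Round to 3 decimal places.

p = 256/2481 ≈ 0.103184.
d = −(3/4) ln(1 − 4p/3) = −0.75 ln(1 − 0.137579) = −0.75 ln(0.862421)
  = −0.75 × (-0.148012) = 0.111009 substitutions/site.

0.111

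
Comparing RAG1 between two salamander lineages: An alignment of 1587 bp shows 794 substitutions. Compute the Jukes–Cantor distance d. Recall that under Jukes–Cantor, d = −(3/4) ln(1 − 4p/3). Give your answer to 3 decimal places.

0.825

p = 794/1587 ≈ 0.500315.
d = −(3/4) ln(1 − 4p/3) = −0.75 ln(1 − 0.667087) = −0.75 ln(0.332913)
  = −0.75 × (-1.099874) = 0.824906 substitutions/site.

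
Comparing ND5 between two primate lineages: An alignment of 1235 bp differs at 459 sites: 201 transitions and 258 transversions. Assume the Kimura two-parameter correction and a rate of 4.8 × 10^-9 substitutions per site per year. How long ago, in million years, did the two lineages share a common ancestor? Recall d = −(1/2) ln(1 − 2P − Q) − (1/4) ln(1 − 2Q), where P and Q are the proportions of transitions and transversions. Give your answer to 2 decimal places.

P = 201/1235 ≈ 0.162753 and Q = 258/1235 ≈ 0.208907.
Under the Kimura two-parameter model, d = −½ ln(1 − 2P − Q) − ¼ ln(1 − 2Q).
1 − 2P − Q = 0.465587, giving −½ ln(0.465587) = 0.382228.
1 − 2Q = 0.582186, giving −¼ ln(0.582186) = 0.135241.
d = 0.382228 + 0.135241 = 0.517469.
Under a molecular clock d = 2μt, so t = d/(2μ) = 0.517469 / (2 × 4.8 × 10^-9) = 53.90 million years.

53.90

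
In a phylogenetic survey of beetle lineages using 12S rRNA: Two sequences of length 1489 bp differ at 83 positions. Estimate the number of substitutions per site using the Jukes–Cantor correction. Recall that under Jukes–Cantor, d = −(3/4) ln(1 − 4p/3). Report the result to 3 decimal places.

0.058

p = 83/1489 ≈ 0.055742.
d = −(3/4) ln(1 − 4p/3) = −0.75 ln(1 − 0.074323) = −0.75 ln(0.925677)
  = −0.75 × (-0.077230) = 0.057923 substitutions/site.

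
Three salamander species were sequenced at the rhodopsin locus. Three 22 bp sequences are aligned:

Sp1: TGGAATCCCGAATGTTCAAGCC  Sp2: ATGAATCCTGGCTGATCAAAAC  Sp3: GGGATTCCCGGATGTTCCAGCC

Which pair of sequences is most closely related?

Sp1–Sp2: 8/22 differ, p = 0.364, d = 0.497.
Sp1–Sp3: 4/22 differ, p = 0.182, d = 0.208.
Sp2–Sp3: 9/22 differ, p = 0.409, d = 0.591.
The smallest distance is between Sp1 and Sp3.

Sp1 and Sp3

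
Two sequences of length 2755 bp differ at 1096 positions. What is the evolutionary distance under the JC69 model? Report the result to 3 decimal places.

p = 1096/2755 ≈ 0.397822.
d = −(3/4) ln(1 − 4p/3) = −0.75 ln(1 − 0.530429) = −0.75 ln(0.469571)
  = −0.75 × (-0.755936) = 0.566952 substitutions/site.

0.567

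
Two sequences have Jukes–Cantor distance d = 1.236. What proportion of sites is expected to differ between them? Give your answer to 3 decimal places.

0.606

p = (3/4)(1 − e^(−4d/3)) = 0.75 × (1 − e^(-1.648)) = 0.75 × (1 − 0.192434) = 0.605675.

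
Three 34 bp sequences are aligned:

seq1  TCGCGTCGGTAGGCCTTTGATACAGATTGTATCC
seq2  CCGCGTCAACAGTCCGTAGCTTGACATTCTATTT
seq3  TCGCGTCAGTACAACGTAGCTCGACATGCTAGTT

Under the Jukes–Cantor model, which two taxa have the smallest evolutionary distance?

seq2 and seq3

seq1–seq2: 14/34 differ, p = 0.412, d = 0.597.
seq1–seq3: 15/34 differ, p = 0.441, d = 0.665.
seq2–seq3: 9/34 differ, p = 0.265, d = 0.326.
The smallest distance is between seq2 and seq3.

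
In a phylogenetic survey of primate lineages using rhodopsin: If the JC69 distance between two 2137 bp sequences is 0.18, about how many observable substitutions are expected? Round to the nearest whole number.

Invert JC69: p = (3/4)(1 − e^(−4d/3)) = 0.75 × (1 − e^(-0.24)) = 0.75 × (1 − 0.786628) = 0.160029.
Expected differing sites = pL ≈ 0.160029 × 2137 = 341.981973 ≈ 342.

342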